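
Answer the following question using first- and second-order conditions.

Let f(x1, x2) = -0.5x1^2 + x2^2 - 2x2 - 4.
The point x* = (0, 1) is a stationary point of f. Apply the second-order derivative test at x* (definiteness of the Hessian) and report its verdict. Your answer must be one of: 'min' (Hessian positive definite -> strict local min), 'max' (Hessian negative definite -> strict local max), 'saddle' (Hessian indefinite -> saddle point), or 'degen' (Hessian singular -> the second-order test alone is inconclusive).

Compute the Hessian H = grad^2 f:
  H = [[-1, 0], [0, 2]]
Verify stationarity: grad f(x*) = H x* + g = (0, 0).
Eigenvalues of H: -1, 2.
Eigenvalues have mixed signs, so H is indefinite -> x* is a saddle point.

saddle


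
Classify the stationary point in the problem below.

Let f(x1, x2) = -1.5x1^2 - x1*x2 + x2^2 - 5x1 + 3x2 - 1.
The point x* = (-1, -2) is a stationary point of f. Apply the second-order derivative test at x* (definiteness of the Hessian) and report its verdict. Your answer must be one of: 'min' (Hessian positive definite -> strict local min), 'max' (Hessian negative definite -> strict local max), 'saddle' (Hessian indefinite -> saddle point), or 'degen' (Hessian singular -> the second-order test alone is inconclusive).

Compute the Hessian H = grad^2 f:
  H = [[-3, -1], [-1, 2]]
Verify stationarity: grad f(x*) = H x* + g = (0, 0).
Eigenvalues of H: -3.1926, 2.1926.
Eigenvalues have mixed signs, so H is indefinite -> x* is a saddle point.

saddle


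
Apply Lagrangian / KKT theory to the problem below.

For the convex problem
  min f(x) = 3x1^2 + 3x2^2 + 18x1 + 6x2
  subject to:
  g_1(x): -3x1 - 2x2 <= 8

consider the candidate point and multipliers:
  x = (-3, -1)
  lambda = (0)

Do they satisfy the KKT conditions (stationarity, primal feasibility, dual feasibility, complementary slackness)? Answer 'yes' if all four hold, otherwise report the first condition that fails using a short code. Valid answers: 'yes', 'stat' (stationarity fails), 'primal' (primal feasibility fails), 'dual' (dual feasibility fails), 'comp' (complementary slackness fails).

Gradient of f: grad f(x) = Q x + c = (0, 0)
Constraint values g_i(x) = a_i^T x - b_i:
  g_1((-3, -1)) = 3
Stationarity residual: grad f(x) + sum_i lambda_i a_i = (0, 0)
  -> stationarity OK
Primal feasibility (all g_i <= 0): FAILS
Dual feasibility (all lambda_i >= 0): OK
Complementary slackness (lambda_i * g_i(x) = 0 for all i): OK

Verdict: the first failing condition is primal_feasibility -> primal.

primal


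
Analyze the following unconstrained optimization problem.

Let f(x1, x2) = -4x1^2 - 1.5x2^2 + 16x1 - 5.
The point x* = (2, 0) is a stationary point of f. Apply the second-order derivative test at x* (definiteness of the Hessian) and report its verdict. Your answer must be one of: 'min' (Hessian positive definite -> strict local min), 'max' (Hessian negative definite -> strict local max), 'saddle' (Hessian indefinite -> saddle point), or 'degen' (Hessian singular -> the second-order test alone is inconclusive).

Compute the Hessian H = grad^2 f:
  H = [[-8, 0], [0, -3]]
Verify stationarity: grad f(x*) = H x* + g = (0, 0).
Eigenvalues of H: -8, -3.
Both eigenvalues < 0, so H is negative definite -> x* is a strict local max.

max


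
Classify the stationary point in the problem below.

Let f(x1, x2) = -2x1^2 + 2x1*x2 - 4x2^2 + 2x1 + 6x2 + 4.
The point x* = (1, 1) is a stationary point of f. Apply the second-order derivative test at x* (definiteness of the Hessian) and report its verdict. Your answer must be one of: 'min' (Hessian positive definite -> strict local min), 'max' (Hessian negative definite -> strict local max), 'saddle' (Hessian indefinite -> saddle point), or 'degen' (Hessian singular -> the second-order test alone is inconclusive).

Compute the Hessian H = grad^2 f:
  H = [[-4, 2], [2, -8]]
Verify stationarity: grad f(x*) = H x* + g = (0, 0).
Eigenvalues of H: -8.8284, -3.1716.
Both eigenvalues < 0, so H is negative definite -> x* is a strict local max.

max


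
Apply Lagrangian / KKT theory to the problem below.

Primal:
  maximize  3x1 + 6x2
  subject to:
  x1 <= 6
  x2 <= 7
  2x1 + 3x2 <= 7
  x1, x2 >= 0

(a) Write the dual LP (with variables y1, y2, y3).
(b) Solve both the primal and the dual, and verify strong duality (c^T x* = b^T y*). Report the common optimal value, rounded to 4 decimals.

The standard primal-dual pair for 'max c^T x s.t. A x <= b, x >= 0' is:
  Dual:  min b^T y  s.t.  A^T y >= c,  y >= 0.

So the dual LP is:
  minimize  6y1 + 7y2 + 7y3
  subject to:
    y1 + 2y3 >= 3
    y2 + 3y3 >= 6
    y1, y2, y3 >= 0

Solving the primal: x* = (0, 2.3333).
  primal value c^T x* = 14.
Solving the dual: y* = (0, 0, 2).
  dual value b^T y* = 14.
Strong duality: c^T x* = b^T y*. Confirmed.

14


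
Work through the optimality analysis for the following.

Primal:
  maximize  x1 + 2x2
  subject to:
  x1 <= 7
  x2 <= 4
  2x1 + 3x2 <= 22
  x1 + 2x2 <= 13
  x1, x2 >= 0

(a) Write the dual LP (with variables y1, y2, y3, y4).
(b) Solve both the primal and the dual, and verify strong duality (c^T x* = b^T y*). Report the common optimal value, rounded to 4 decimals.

The standard primal-dual pair for 'max c^T x s.t. A x <= b, x >= 0' is:
  Dual:  min b^T y  s.t.  A^T y >= c,  y >= 0.

So the dual LP is:
  minimize  7y1 + 4y2 + 22y3 + 13y4
  subject to:
    y1 + 2y3 + y4 >= 1
    y2 + 3y3 + 2y4 >= 2
    y1, y2, y3, y4 >= 0

Solving the primal: x* = (5, 4).
  primal value c^T x* = 13.
Solving the dual: y* = (0, 0, 0, 1).
  dual value b^T y* = 13.
Strong duality: c^T x* = b^T y*. Confirmed.

13


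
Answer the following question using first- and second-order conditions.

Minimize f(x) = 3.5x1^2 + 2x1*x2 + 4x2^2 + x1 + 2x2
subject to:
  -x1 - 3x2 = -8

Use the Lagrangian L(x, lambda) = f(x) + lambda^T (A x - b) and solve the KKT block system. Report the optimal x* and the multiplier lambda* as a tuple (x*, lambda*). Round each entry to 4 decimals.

Form the Lagrangian:
  L(x, lambda) = (1/2) x^T Q x + c^T x + lambda^T (A x - b)
Stationarity (grad_x L = 0): Q x + c + A^T lambda = 0.
Primal feasibility: A x = b.

This gives the KKT block system:
  [ Q   A^T ] [ x     ]   [-c ]
  [ A    0  ] [ lambda ] = [ b ]

Solving the linear system:
  x*      = (0.2203, 2.5932)
  lambda* = (7.7288)
  f(x*)   = 33.6186

x* = (0.2203, 2.5932), lambda* = (7.7288)


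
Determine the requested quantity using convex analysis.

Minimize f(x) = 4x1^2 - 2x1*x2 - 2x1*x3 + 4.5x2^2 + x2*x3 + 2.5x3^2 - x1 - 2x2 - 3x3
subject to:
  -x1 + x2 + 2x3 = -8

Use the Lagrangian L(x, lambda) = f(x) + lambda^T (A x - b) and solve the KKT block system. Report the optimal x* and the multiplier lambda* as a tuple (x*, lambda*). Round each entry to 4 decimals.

Form the Lagrangian:
  L(x, lambda) = (1/2) x^T Q x + c^T x + lambda^T (A x - b)
Stationarity (grad_x L = 0): Q x + c + A^T lambda = 0.
Primal feasibility: A x = b.

This gives the KKT block system:
  [ Q   A^T ] [ x     ]   [-c ]
  [ A    0  ] [ lambda ] = [ b ]

Solving the linear system:
  x*      = (0.5, -0.5, -3.5)
  lambda* = (11)
  f(x*)   = 49.5

x* = (0.5, -0.5, -3.5), lambda* = (11)


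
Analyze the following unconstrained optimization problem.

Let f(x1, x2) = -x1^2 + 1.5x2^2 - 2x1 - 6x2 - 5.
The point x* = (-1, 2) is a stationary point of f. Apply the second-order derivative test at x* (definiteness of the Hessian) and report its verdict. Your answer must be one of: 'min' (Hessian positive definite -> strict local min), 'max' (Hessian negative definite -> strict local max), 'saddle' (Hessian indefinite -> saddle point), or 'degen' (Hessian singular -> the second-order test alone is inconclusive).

Compute the Hessian H = grad^2 f:
  H = [[-2, 0], [0, 3]]
Verify stationarity: grad f(x*) = H x* + g = (0, 0).
Eigenvalues of H: -2, 3.
Eigenvalues have mixed signs, so H is indefinite -> x* is a saddle point.

saddle


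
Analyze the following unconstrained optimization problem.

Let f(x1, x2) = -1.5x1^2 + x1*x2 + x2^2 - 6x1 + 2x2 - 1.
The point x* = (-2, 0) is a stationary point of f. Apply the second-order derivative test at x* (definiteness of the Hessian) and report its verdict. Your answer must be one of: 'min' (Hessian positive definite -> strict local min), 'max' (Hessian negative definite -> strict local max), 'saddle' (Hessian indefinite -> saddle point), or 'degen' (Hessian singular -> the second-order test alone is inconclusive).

Compute the Hessian H = grad^2 f:
  H = [[-3, 1], [1, 2]]
Verify stationarity: grad f(x*) = H x* + g = (0, 0).
Eigenvalues of H: -3.1926, 2.1926.
Eigenvalues have mixed signs, so H is indefinite -> x* is a saddle point.

saddle


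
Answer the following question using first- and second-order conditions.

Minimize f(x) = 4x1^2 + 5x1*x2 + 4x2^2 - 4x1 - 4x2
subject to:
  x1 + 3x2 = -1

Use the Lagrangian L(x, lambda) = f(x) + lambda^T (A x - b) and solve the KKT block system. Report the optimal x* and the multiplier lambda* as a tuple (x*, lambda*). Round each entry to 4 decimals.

Form the Lagrangian:
  L(x, lambda) = (1/2) x^T Q x + c^T x + lambda^T (A x - b)
Stationarity (grad_x L = 0): Q x + c + A^T lambda = 0.
Primal feasibility: A x = b.

This gives the KKT block system:
  [ Q   A^T ] [ x     ]   [-c ]
  [ A    0  ] [ lambda ] = [ b ]

Solving the linear system:
  x*      = (0.62, -0.54)
  lambda* = (1.74)
  f(x*)   = 0.71

x* = (0.62, -0.54), lambda* = (1.74)


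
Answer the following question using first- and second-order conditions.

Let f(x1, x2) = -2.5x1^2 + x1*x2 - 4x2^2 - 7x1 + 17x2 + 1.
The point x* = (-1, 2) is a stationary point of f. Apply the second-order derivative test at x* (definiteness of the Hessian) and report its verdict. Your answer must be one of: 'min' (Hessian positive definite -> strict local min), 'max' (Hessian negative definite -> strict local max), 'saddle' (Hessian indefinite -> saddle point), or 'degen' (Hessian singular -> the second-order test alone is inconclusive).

Compute the Hessian H = grad^2 f:
  H = [[-5, 1], [1, -8]]
Verify stationarity: grad f(x*) = H x* + g = (0, 0).
Eigenvalues of H: -8.3028, -4.6972.
Both eigenvalues < 0, so H is negative definite -> x* is a strict local max.

max


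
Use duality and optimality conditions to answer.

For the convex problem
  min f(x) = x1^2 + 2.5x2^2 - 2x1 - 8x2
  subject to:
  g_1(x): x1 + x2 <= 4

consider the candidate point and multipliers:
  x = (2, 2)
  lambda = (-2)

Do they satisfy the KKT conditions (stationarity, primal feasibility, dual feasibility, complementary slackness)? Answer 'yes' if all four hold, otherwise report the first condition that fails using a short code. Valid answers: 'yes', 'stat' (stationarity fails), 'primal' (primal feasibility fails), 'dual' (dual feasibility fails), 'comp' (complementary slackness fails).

Gradient of f: grad f(x) = Q x + c = (2, 2)
Constraint values g_i(x) = a_i^T x - b_i:
  g_1((2, 2)) = 0
Stationarity residual: grad f(x) + sum_i lambda_i a_i = (0, 0)
  -> stationarity OK
Primal feasibility (all g_i <= 0): OK
Dual feasibility (all lambda_i >= 0): FAILS
Complementary slackness (lambda_i * g_i(x) = 0 for all i): OK

Verdict: the first failing condition is dual_feasibility -> dual.

dual


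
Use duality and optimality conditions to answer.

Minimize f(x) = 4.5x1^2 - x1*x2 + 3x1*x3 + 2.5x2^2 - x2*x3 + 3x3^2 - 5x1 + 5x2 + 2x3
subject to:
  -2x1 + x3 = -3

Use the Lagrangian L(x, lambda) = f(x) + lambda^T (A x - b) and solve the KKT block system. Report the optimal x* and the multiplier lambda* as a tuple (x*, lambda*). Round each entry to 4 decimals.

Form the Lagrangian:
  L(x, lambda) = (1/2) x^T Q x + c^T x + lambda^T (A x - b)
Stationarity (grad_x L = 0): Q x + c + A^T lambda = 0.
Primal feasibility: A x = b.

This gives the KKT block system:
  [ Q   A^T ] [ x     ]   [-c ]
  [ A    0  ] [ lambda ] = [ b ]

Solving the linear system:
  x*      = (0.9537, -1.0278, -1.0926)
  lambda* = (0.6667)
  f(x*)   = -5.0463

x* = (0.9537, -1.0278, -1.0926), lambda* = (0.6667)


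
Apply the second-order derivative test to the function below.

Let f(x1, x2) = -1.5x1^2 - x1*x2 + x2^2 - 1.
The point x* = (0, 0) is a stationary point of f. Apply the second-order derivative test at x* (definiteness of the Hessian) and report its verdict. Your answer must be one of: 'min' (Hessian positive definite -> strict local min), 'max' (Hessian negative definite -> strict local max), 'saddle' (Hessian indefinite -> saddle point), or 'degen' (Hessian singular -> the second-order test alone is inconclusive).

Compute the Hessian H = grad^2 f:
  H = [[-3, -1], [-1, 2]]
Verify stationarity: grad f(x*) = H x* + g = (0, 0).
Eigenvalues of H: -3.1926, 2.1926.
Eigenvalues have mixed signs, so H is indefinite -> x* is a saddle point.

saddle


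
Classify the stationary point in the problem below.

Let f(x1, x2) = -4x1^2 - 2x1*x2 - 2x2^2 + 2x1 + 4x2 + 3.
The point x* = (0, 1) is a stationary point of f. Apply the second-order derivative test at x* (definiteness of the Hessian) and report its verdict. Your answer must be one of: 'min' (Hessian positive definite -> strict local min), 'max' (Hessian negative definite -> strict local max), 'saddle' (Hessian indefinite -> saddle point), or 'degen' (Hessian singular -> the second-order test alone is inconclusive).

Compute the Hessian H = grad^2 f:
  H = [[-8, -2], [-2, -4]]
Verify stationarity: grad f(x*) = H x* + g = (0, 0).
Eigenvalues of H: -8.8284, -3.1716.
Both eigenvalues < 0, so H is negative definite -> x* is a strict local max.

max


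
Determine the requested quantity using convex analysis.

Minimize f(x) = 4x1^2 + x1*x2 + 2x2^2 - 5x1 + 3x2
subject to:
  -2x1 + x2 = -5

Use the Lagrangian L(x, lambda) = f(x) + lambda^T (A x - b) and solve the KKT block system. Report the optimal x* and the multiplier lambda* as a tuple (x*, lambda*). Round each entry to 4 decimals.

Form the Lagrangian:
  L(x, lambda) = (1/2) x^T Q x + c^T x + lambda^T (A x - b)
Stationarity (grad_x L = 0): Q x + c + A^T lambda = 0.
Primal feasibility: A x = b.

This gives the KKT block system:
  [ Q   A^T ] [ x     ]   [-c ]
  [ A    0  ] [ lambda ] = [ b ]

Solving the linear system:
  x*      = (1.5714, -1.8571)
  lambda* = (2.8571)
  f(x*)   = 0.4286

x* = (1.5714, -1.8571), lambda* = (2.8571)


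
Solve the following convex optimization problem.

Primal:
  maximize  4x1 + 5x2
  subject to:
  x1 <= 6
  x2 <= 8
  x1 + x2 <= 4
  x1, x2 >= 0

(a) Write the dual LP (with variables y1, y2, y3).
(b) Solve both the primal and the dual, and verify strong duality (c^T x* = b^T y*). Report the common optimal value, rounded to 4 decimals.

The standard primal-dual pair for 'max c^T x s.t. A x <= b, x >= 0' is:
  Dual:  min b^T y  s.t.  A^T y >= c,  y >= 0.

So the dual LP is:
  minimize  6y1 + 8y2 + 4y3
  subject to:
    y1 + y3 >= 4
    y2 + y3 >= 5
    y1, y2, y3 >= 0

Solving the primal: x* = (0, 4).
  primal value c^T x* = 20.
Solving the dual: y* = (0, 0, 5).
  dual value b^T y* = 20.
Strong duality: c^T x* = b^T y*. Confirmed.

20


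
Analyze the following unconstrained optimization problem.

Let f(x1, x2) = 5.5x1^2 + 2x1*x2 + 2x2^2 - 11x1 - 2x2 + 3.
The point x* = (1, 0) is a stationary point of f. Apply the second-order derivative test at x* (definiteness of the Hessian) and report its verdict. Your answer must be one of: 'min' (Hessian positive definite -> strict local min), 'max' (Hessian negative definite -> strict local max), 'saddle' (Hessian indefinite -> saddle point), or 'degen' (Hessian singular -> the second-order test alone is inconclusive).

Compute the Hessian H = grad^2 f:
  H = [[11, 2], [2, 4]]
Verify stationarity: grad f(x*) = H x* + g = (0, 0).
Eigenvalues of H: 3.4689, 11.5311.
Both eigenvalues > 0, so H is positive definite -> x* is a strict local min.

min


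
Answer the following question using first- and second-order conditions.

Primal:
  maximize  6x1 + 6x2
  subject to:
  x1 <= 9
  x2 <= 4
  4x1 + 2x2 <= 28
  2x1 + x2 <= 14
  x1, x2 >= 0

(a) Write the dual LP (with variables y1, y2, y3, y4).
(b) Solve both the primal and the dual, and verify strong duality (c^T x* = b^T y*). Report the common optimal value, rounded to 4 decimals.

The standard primal-dual pair for 'max c^T x s.t. A x <= b, x >= 0' is:
  Dual:  min b^T y  s.t.  A^T y >= c,  y >= 0.

So the dual LP is:
  minimize  9y1 + 4y2 + 28y3 + 14y4
  subject to:
    y1 + 4y3 + 2y4 >= 6
    y2 + 2y3 + y4 >= 6
    y1, y2, y3, y4 >= 0

Solving the primal: x* = (5, 4).
  primal value c^T x* = 54.
Solving the dual: y* = (0, 3, 1.5, 0).
  dual value b^T y* = 54.
Strong duality: c^T x* = b^T y*. Confirmed.

54


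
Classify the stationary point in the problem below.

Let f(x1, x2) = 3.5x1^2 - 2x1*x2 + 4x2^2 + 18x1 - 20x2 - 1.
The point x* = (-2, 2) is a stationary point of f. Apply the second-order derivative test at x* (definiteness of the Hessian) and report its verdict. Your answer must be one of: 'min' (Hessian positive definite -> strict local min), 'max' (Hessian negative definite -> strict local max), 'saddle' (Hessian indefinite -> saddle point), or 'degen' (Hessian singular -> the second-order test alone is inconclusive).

Compute the Hessian H = grad^2 f:
  H = [[7, -2], [-2, 8]]
Verify stationarity: grad f(x*) = H x* + g = (0, 0).
Eigenvalues of H: 5.4384, 9.5616.
Both eigenvalues > 0, so H is positive definite -> x* is a strict local min.

min


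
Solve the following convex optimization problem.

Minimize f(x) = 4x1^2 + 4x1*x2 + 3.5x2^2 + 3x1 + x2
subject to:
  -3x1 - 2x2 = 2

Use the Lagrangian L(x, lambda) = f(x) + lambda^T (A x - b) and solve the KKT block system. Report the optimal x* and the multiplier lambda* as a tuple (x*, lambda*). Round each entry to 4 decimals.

Form the Lagrangian:
  L(x, lambda) = (1/2) x^T Q x + c^T x + lambda^T (A x - b)
Stationarity (grad_x L = 0): Q x + c + A^T lambda = 0.
Primal feasibility: A x = b.

This gives the KKT block system:
  [ Q   A^T ] [ x     ]   [-c ]
  [ A    0  ] [ lambda ] = [ b ]

Solving the linear system:
  x*      = (-0.6809, 0.0213)
  lambda* = (-0.7872)
  f(x*)   = -0.2234

x* = (-0.6809, 0.0213), lambda* = (-0.7872)


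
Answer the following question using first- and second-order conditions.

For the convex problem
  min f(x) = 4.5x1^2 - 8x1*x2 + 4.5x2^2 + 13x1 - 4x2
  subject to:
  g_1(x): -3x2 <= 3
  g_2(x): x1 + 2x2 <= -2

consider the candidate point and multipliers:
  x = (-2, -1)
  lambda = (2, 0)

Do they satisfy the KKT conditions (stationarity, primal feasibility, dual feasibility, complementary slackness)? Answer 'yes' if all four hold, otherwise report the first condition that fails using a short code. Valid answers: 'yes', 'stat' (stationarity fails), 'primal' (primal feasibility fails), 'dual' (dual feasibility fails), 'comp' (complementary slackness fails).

Gradient of f: grad f(x) = Q x + c = (3, 3)
Constraint values g_i(x) = a_i^T x - b_i:
  g_1((-2, -1)) = 0
  g_2((-2, -1)) = -2
Stationarity residual: grad f(x) + sum_i lambda_i a_i = (3, -3)
  -> stationarity FAILS
Primal feasibility (all g_i <= 0): OK
Dual feasibility (all lambda_i >= 0): OK
Complementary slackness (lambda_i * g_i(x) = 0 for all i): OK

Verdict: the first failing condition is stationarity -> stat.

stat


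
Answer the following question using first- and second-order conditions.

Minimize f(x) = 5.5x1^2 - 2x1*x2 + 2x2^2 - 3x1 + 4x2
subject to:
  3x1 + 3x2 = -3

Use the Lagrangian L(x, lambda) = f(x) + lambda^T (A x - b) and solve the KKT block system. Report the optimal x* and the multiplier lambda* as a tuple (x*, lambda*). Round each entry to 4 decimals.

Form the Lagrangian:
  L(x, lambda) = (1/2) x^T Q x + c^T x + lambda^T (A x - b)
Stationarity (grad_x L = 0): Q x + c + A^T lambda = 0.
Primal feasibility: A x = b.

This gives the KKT block system:
  [ Q   A^T ] [ x     ]   [-c ]
  [ A    0  ] [ lambda ] = [ b ]

Solving the linear system:
  x*      = (0.0526, -1.0526)
  lambda* = (0.1053)
  f(x*)   = -2.0263

x* = (0.0526, -1.0526), lambda* = (0.1053)


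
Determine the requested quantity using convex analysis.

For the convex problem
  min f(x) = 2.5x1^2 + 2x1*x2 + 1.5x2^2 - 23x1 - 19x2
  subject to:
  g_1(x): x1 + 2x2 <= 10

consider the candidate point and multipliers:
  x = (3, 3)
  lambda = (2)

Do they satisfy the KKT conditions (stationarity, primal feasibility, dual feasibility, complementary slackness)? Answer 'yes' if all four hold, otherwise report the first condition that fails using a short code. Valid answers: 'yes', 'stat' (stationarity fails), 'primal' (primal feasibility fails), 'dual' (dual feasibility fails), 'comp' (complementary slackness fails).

Gradient of f: grad f(x) = Q x + c = (-2, -4)
Constraint values g_i(x) = a_i^T x - b_i:
  g_1((3, 3)) = -1
Stationarity residual: grad f(x) + sum_i lambda_i a_i = (0, 0)
  -> stationarity OK
Primal feasibility (all g_i <= 0): OK
Dual feasibility (all lambda_i >= 0): OK
Complementary slackness (lambda_i * g_i(x) = 0 for all i): FAILS

Verdict: the first failing condition is complementary_slackness -> comp.

comp


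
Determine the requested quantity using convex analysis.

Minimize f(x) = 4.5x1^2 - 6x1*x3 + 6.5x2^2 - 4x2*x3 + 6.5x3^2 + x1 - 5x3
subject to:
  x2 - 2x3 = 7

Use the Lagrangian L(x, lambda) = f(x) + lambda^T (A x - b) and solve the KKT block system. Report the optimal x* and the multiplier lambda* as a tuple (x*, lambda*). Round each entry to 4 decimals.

Form the Lagrangian:
  L(x, lambda) = (1/2) x^T Q x + c^T x + lambda^T (A x - b)
Stationarity (grad_x L = 0): Q x + c + A^T lambda = 0.
Primal feasibility: A x = b.

This gives the KKT block system:
  [ Q   A^T ] [ x     ]   [-c ]
  [ A    0  ] [ lambda ] = [ b ]

Solving the linear system:
  x*      = (-2.3284, 0.3481, -3.3259)
  lambda* = (-17.8296)
  f(x*)   = 69.5543

x* = (-2.3284, 0.3481, -3.3259), lambda* = (-17.8296)


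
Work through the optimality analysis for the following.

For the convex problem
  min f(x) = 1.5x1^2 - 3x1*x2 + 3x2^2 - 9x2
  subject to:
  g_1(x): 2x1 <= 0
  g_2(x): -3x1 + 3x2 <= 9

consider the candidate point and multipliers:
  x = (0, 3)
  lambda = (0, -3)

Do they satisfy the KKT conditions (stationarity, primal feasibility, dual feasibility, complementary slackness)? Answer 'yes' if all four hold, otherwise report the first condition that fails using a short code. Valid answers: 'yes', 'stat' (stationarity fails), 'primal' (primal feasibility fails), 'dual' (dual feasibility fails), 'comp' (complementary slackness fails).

Gradient of f: grad f(x) = Q x + c = (-9, 9)
Constraint values g_i(x) = a_i^T x - b_i:
  g_1((0, 3)) = 0
  g_2((0, 3)) = 0
Stationarity residual: grad f(x) + sum_i lambda_i a_i = (0, 0)
  -> stationarity OK
Primal feasibility (all g_i <= 0): OK
Dual feasibility (all lambda_i >= 0): FAILS
Complementary slackness (lambda_i * g_i(x) = 0 for all i): OK

Verdict: the first failing condition is dual_feasibility -> dual.

dual


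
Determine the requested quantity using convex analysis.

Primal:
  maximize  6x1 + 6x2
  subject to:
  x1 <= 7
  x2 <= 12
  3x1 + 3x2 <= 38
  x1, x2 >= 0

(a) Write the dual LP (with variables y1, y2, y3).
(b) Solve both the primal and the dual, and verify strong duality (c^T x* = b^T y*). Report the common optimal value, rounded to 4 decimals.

The standard primal-dual pair for 'max c^T x s.t. A x <= b, x >= 0' is:
  Dual:  min b^T y  s.t.  A^T y >= c,  y >= 0.

So the dual LP is:
  minimize  7y1 + 12y2 + 38y3
  subject to:
    y1 + 3y3 >= 6
    y2 + 3y3 >= 6
    y1, y2, y3 >= 0

Solving the primal: x* = (0.6667, 12).
  primal value c^T x* = 76.
Solving the dual: y* = (0, 0, 2).
  dual value b^T y* = 76.
Strong duality: c^T x* = b^T y*. Confirmed.

76


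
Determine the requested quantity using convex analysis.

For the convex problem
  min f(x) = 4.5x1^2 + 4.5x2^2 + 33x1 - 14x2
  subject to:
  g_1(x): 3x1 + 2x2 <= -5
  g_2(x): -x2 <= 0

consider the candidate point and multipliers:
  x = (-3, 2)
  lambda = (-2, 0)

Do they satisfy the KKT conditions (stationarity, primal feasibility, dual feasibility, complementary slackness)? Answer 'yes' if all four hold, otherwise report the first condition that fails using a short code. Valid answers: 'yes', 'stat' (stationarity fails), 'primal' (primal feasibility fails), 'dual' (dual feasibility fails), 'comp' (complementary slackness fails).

Gradient of f: grad f(x) = Q x + c = (6, 4)
Constraint values g_i(x) = a_i^T x - b_i:
  g_1((-3, 2)) = 0
  g_2((-3, 2)) = -2
Stationarity residual: grad f(x) + sum_i lambda_i a_i = (0, 0)
  -> stationarity OK
Primal feasibility (all g_i <= 0): OK
Dual feasibility (all lambda_i >= 0): FAILS
Complementary slackness (lambda_i * g_i(x) = 0 for all i): OK

Verdict: the first failing condition is dual_feasibility -> dual.

dual


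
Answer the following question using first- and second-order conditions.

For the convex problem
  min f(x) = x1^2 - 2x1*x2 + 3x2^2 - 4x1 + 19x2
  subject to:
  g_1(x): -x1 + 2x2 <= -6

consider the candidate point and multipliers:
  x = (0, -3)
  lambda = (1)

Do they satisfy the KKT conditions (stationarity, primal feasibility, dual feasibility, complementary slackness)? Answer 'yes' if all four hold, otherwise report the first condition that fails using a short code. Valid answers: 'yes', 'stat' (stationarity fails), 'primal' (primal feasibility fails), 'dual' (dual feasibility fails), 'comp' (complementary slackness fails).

Gradient of f: grad f(x) = Q x + c = (2, 1)
Constraint values g_i(x) = a_i^T x - b_i:
  g_1((0, -3)) = 0
Stationarity residual: grad f(x) + sum_i lambda_i a_i = (1, 3)
  -> stationarity FAILS
Primal feasibility (all g_i <= 0): OK
Dual feasibility (all lambda_i >= 0): OK
Complementary slackness (lambda_i * g_i(x) = 0 for all i): OK

Verdict: the first failing condition is stationarity -> stat.

stat


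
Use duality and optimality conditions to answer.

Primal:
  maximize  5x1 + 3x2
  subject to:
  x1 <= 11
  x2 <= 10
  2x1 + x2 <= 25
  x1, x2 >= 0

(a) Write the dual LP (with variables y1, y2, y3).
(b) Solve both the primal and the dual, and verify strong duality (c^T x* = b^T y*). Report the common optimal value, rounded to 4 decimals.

The standard primal-dual pair for 'max c^T x s.t. A x <= b, x >= 0' is:
  Dual:  min b^T y  s.t.  A^T y >= c,  y >= 0.

So the dual LP is:
  minimize  11y1 + 10y2 + 25y3
  subject to:
    y1 + 2y3 >= 5
    y2 + y3 >= 3
    y1, y2, y3 >= 0

Solving the primal: x* = (7.5, 10).
  primal value c^T x* = 67.5.
Solving the dual: y* = (0, 0.5, 2.5).
  dual value b^T y* = 67.5.
Strong duality: c^T x* = b^T y*. Confirmed.

67.5


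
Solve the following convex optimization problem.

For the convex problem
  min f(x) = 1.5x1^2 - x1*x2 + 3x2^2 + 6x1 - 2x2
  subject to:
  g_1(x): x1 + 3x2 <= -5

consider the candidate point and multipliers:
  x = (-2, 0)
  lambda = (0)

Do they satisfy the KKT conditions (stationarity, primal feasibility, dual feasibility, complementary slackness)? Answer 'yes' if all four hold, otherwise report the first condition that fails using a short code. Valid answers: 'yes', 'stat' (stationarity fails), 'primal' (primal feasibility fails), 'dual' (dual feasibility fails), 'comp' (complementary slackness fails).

Gradient of f: grad f(x) = Q x + c = (0, 0)
Constraint values g_i(x) = a_i^T x - b_i:
  g_1((-2, 0)) = 3
Stationarity residual: grad f(x) + sum_i lambda_i a_i = (0, 0)
  -> stationarity OK
Primal feasibility (all g_i <= 0): FAILS
Dual feasibility (all lambda_i >= 0): OK
Complementary slackness (lambda_i * g_i(x) = 0 for all i): OK

Verdict: the first failing condition is primal_feasibility -> primal.

primal


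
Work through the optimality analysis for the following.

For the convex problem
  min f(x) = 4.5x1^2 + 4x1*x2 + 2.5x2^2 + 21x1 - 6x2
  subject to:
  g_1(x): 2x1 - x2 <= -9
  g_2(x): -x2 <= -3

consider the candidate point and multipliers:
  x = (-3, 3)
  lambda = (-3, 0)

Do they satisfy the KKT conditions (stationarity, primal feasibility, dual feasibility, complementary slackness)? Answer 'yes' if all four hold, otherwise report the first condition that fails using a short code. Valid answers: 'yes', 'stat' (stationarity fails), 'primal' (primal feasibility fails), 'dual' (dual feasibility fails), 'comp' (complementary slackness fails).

Gradient of f: grad f(x) = Q x + c = (6, -3)
Constraint values g_i(x) = a_i^T x - b_i:
  g_1((-3, 3)) = 0
  g_2((-3, 3)) = 0
Stationarity residual: grad f(x) + sum_i lambda_i a_i = (0, 0)
  -> stationarity OK
Primal feasibility (all g_i <= 0): OK
Dual feasibility (all lambda_i >= 0): FAILS
Complementary slackness (lambda_i * g_i(x) = 0 for all i): OK

Verdict: the first failing condition is dual_feasibility -> dual.

dual


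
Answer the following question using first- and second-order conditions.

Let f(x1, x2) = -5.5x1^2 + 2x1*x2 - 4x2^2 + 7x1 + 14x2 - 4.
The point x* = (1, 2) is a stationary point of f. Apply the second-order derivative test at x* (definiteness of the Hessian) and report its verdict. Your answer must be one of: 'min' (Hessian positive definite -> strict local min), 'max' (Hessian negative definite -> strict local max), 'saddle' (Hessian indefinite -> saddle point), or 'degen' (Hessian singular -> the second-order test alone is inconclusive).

Compute the Hessian H = grad^2 f:
  H = [[-11, 2], [2, -8]]
Verify stationarity: grad f(x*) = H x* + g = (0, 0).
Eigenvalues of H: -12, -7.
Both eigenvalues < 0, so H is negative definite -> x* is a strict local max.

max


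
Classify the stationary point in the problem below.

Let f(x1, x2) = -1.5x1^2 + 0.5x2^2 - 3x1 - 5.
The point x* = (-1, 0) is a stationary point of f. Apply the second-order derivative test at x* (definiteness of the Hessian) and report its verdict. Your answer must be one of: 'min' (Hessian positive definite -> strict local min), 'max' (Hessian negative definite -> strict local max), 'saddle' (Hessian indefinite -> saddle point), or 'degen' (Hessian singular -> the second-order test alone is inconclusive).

Compute the Hessian H = grad^2 f:
  H = [[-3, 0], [0, 1]]
Verify stationarity: grad f(x*) = H x* + g = (0, 0).
Eigenvalues of H: -3, 1.
Eigenvalues have mixed signs, so H is indefinite -> x* is a saddle point.

saddle


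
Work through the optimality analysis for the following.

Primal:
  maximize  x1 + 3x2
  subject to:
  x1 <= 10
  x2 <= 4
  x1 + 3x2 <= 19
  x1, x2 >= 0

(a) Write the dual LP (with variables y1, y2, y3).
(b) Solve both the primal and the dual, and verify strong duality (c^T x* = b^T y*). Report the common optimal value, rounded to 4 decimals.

The standard primal-dual pair for 'max c^T x s.t. A x <= b, x >= 0' is:
  Dual:  min b^T y  s.t.  A^T y >= c,  y >= 0.

So the dual LP is:
  minimize  10y1 + 4y2 + 19y3
  subject to:
    y1 + y3 >= 1
    y2 + 3y3 >= 3
    y1, y2, y3 >= 0

Solving the primal: x* = (7, 4).
  primal value c^T x* = 19.
Solving the dual: y* = (0, 0, 1).
  dual value b^T y* = 19.
Strong duality: c^T x* = b^T y*. Confirmed.

19


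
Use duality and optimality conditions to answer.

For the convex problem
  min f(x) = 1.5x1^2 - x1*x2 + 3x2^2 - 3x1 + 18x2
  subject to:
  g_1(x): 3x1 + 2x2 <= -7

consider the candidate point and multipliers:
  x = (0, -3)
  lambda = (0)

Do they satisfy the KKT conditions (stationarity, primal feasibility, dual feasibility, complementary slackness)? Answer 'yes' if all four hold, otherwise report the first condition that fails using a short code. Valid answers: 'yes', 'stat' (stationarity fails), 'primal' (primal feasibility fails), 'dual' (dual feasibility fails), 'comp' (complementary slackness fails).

Gradient of f: grad f(x) = Q x + c = (0, 0)
Constraint values g_i(x) = a_i^T x - b_i:
  g_1((0, -3)) = 1
Stationarity residual: grad f(x) + sum_i lambda_i a_i = (0, 0)
  -> stationarity OK
Primal feasibility (all g_i <= 0): FAILS
Dual feasibility (all lambda_i >= 0): OK
Complementary slackness (lambda_i * g_i(x) = 0 for all i): OK

Verdict: the first failing condition is primal_feasibility -> primal.

primal


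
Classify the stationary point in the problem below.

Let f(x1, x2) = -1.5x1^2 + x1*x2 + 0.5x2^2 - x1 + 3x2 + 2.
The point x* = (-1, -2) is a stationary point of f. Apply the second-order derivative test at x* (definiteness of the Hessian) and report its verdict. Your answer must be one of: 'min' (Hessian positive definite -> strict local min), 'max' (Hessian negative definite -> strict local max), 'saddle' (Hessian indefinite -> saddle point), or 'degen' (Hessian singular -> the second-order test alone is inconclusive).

Compute the Hessian H = grad^2 f:
  H = [[-3, 1], [1, 1]]
Verify stationarity: grad f(x*) = H x* + g = (0, 0).
Eigenvalues of H: -3.2361, 1.2361.
Eigenvalues have mixed signs, so H is indefinite -> x* is a saddle point.

saddle


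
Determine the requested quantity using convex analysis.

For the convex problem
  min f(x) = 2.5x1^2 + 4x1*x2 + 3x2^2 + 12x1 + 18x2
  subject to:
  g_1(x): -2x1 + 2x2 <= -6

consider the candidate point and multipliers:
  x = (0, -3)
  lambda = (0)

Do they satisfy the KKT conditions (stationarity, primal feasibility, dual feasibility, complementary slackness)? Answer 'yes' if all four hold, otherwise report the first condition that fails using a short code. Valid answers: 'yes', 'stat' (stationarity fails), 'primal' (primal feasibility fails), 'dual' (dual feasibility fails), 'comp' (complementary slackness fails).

Gradient of f: grad f(x) = Q x + c = (0, 0)
Constraint values g_i(x) = a_i^T x - b_i:
  g_1((0, -3)) = 0
Stationarity residual: grad f(x) + sum_i lambda_i a_i = (0, 0)
  -> stationarity OK
Primal feasibility (all g_i <= 0): OK
Dual feasibility (all lambda_i >= 0): OK
Complementary slackness (lambda_i * g_i(x) = 0 for all i): OK

Verdict: yes, KKT holds.

yes


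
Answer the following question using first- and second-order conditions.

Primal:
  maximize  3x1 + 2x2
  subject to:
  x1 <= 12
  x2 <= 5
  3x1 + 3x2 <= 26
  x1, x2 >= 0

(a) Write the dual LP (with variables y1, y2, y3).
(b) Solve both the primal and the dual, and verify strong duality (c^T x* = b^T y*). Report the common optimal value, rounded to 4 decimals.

The standard primal-dual pair for 'max c^T x s.t. A x <= b, x >= 0' is:
  Dual:  min b^T y  s.t.  A^T y >= c,  y >= 0.

So the dual LP is:
  minimize  12y1 + 5y2 + 26y3
  subject to:
    y1 + 3y3 >= 3
    y2 + 3y3 >= 2
    y1, y2, y3 >= 0

Solving the primal: x* = (8.6667, 0).
  primal value c^T x* = 26.
Solving the dual: y* = (0, 0, 1).
  dual value b^T y* = 26.
Strong duality: c^T x* = b^T y*. Confirmed.

26


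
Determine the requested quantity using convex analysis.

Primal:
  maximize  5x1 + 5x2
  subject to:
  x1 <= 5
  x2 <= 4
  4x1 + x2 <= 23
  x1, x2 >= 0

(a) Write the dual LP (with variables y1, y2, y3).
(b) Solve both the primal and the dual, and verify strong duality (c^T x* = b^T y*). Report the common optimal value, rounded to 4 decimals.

The standard primal-dual pair for 'max c^T x s.t. A x <= b, x >= 0' is:
  Dual:  min b^T y  s.t.  A^T y >= c,  y >= 0.

So the dual LP is:
  minimize  5y1 + 4y2 + 23y3
  subject to:
    y1 + 4y3 >= 5
    y2 + y3 >= 5
    y1, y2, y3 >= 0

Solving the primal: x* = (4.75, 4).
  primal value c^T x* = 43.75.
Solving the dual: y* = (0, 3.75, 1.25).
  dual value b^T y* = 43.75.
Strong duality: c^T x* = b^T y*. Confirmed.

43.75


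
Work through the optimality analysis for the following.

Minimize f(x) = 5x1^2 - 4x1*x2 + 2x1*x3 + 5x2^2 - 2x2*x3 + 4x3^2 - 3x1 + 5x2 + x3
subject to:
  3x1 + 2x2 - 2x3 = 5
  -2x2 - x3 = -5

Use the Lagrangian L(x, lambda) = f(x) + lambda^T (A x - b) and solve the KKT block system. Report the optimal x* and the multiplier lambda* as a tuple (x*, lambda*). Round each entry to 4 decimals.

Form the Lagrangian:
  L(x, lambda) = (1/2) x^T Q x + c^T x + lambda^T (A x - b)
Stationarity (grad_x L = 0): Q x + c + A^T lambda = 0.
Primal feasibility: A x = b.

This gives the KKT block system:
  [ Q   A^T ] [ x     ]   [-c ]
  [ A    0  ] [ lambda ] = [ b ]

Solving the linear system:
  x*      = (1.0492, 1.9754, 1.0492)
  lambda* = (-0.5628, 8.6667)
  f(x*)   = 26.9631

x* = (1.0492, 1.9754, 1.0492), lambda* = (-0.5628, 8.6667)


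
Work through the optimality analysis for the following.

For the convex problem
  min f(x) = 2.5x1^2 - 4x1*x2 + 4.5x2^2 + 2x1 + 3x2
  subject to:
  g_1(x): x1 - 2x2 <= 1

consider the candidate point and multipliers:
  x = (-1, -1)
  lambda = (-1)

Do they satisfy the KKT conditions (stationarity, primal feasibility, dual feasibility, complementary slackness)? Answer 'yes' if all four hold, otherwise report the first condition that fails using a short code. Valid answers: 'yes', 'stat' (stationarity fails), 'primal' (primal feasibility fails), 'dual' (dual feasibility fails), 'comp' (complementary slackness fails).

Gradient of f: grad f(x) = Q x + c = (1, -2)
Constraint values g_i(x) = a_i^T x - b_i:
  g_1((-1, -1)) = 0
Stationarity residual: grad f(x) + sum_i lambda_i a_i = (0, 0)
  -> stationarity OK
Primal feasibility (all g_i <= 0): OK
Dual feasibility (all lambda_i >= 0): FAILS
Complementary slackness (lambda_i * g_i(x) = 0 for all i): OK

Verdict: the first failing condition is dual_feasibility -> dual.

dual


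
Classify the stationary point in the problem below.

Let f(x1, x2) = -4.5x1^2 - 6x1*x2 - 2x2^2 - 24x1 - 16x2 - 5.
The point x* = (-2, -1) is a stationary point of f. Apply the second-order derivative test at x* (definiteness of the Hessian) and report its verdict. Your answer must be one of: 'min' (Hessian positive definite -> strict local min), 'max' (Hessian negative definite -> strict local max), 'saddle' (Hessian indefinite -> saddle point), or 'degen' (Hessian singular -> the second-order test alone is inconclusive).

Compute the Hessian H = grad^2 f:
  H = [[-9, -6], [-6, -4]]
Verify stationarity: grad f(x*) = H x* + g = (0, 0).
Eigenvalues of H: -13, 0.
H has a zero eigenvalue (singular; negative semidefinite but not definite), so H is neither positive definite, negative definite, nor indefinite. The second-order test alone is inconclusive -> degen.
(Indeed, f is constant along the null direction of H through x*, so x* is not a strict local extremum.)

degen


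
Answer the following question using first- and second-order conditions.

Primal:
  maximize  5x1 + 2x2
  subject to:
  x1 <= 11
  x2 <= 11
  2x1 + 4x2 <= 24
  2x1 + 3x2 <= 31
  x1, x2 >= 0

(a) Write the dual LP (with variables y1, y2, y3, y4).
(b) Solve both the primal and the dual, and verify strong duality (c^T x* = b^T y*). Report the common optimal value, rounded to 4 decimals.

The standard primal-dual pair for 'max c^T x s.t. A x <= b, x >= 0' is:
  Dual:  min b^T y  s.t.  A^T y >= c,  y >= 0.

So the dual LP is:
  minimize  11y1 + 11y2 + 24y3 + 31y4
  subject to:
    y1 + 2y3 + 2y4 >= 5
    y2 + 4y3 + 3y4 >= 2
    y1, y2, y3, y4 >= 0

Solving the primal: x* = (11, 0.5).
  primal value c^T x* = 56.
Solving the dual: y* = (4, 0, 0.5, 0).
  dual value b^T y* = 56.
Strong duality: c^T x* = b^T y*. Confirmed.

56


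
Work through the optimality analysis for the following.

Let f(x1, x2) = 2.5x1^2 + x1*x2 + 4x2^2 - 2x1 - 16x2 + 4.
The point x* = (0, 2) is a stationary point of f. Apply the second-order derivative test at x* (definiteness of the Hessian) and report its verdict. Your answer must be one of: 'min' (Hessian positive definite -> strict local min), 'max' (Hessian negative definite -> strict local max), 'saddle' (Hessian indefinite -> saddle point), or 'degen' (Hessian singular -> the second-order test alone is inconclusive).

Compute the Hessian H = grad^2 f:
  H = [[5, 1], [1, 8]]
Verify stationarity: grad f(x*) = H x* + g = (0, 0).
Eigenvalues of H: 4.6972, 8.3028.
Both eigenvalues > 0, so H is positive definite -> x* is a strict local min.

min


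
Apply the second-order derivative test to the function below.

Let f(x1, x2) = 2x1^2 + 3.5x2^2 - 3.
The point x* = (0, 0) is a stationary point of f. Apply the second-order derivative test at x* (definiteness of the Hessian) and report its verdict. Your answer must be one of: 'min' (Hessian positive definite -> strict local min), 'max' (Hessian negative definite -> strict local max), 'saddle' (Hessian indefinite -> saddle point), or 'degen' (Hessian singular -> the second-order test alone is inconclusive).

Compute the Hessian H = grad^2 f:
  H = [[4, 0], [0, 7]]
Verify stationarity: grad f(x*) = H x* + g = (0, 0).
Eigenvalues of H: 4, 7.
Both eigenvalues > 0, so H is positive definite -> x* is a strict local min.

min
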